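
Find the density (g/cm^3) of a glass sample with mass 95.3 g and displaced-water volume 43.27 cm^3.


Use the definition of density:
  rho = mass / volume
  rho = 95.3 / 43.27 = 2.202 g/cm^3

2.202 g/cm^3


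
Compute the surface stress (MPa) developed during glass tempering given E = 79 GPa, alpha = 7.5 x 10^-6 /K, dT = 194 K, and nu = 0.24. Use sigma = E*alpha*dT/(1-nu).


Tempering stress: sigma = E * alpha * dT / (1 - nu)
  E (MPa) = 79 * 1000 = 79000
  Numerator = 79000 * (7.5 x 10^-6) * 194 = 114.945
  Denominator = 1 - 0.24 = 0.76
  sigma = 114.945 / 0.76 = 151.2 MPa

151.2 MPa


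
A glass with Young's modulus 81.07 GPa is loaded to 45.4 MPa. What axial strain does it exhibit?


Rearrange E = sigma / epsilon:
  epsilon = sigma / E
  E (MPa) = 81.07 * 1000 = 81070
  epsilon = 45.4 / 81070 = 0.00056

0.00056


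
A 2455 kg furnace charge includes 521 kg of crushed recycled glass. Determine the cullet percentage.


Cullet ratio = (cullet mass / total batch mass) * 100
  Ratio = 521 / 2455 * 100 = 21.22%

21.22%


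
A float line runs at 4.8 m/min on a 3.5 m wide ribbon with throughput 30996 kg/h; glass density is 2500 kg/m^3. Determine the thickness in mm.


Ribbon cross-section from mass balance:
  Volume rate = throughput / density = 30996 / 2500 = 12.3984 m^3/h
  thickness = volume rate / (speed * 60 * width), i.e.
  thickness = throughput / (60 * speed * width * density) * 1000
  thickness = 30996 / (60 * 4.8 * 3.5 * 2500) * 1000 = 12.3 mm

12.3 mm


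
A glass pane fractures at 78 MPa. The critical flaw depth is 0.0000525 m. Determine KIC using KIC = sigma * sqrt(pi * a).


Fracture toughness: KIC = sigma * sqrt(pi * a)
  pi * a = pi * 0.0000525 = 0.000164934
  sqrt(pi * a) = 0.012843
  KIC = 78 * 0.012843 = 1.002 MPa*sqrt(m)

1.002 MPa*sqrt(m)


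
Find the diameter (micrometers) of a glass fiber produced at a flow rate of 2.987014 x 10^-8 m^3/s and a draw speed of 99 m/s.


Cross-sectional area from continuity:
  A = Q / v = 2.987014 x 10^-8 / 99 = 3.017186 x 10^-10 m^2
Diameter from circular cross-section:
  d = sqrt(4A / pi) * 10^6 (m -> um)
  d = sqrt(4 * 3.017186 x 10^-10 / pi) * 10^6 = 19.6 um

19.6 um


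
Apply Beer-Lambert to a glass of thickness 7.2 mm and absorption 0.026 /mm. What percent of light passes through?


Beer-Lambert law: T = exp(-alpha * thickness)
  exponent = -0.026 * 7.2 = -0.1872
  T = exp(-0.1872) = 0.8293
  Percentage = 0.8293 * 100 = 82.93%

82.93%


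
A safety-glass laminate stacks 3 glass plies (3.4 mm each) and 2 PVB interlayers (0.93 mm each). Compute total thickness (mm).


Total thickness = glass contribution + PVB contribution
  Glass: 3 * 3.4 = 10.2 mm
  PVB: 2 * 0.93 = 1.86 mm
  Total = 10.2 + 1.86 = 12.06 mm

12.06 mm


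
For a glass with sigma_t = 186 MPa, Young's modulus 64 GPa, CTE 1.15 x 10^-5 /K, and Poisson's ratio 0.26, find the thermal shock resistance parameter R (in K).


Thermal shock resistance: R = sigma * (1 - nu) / (E * alpha)
  Numerator = 186 * (1 - 0.26) = 137.64
  Denominator = 64 * 1000 * (1.15 x 10^-5) = 0.736
  R = 137.64 / 0.736 = 187.0 K

187.0 K


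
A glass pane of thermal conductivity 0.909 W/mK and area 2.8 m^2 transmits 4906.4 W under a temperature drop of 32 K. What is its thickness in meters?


Fourier's law: t = k * A * dT / Q
  t = 0.909 * 2.8 * 32 / 4906.4
  t = 81.4464 / 4906.4 = 0.0166 m

0.0166 m


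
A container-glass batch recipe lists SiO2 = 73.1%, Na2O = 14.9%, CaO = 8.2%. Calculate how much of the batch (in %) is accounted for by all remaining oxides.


Sum the three major oxides:
  SiO2 + Na2O + CaO = 73.1 + 14.9 + 8.2 = 96.2%
Subtract from 100%:
  Others = 100 - 96.2 = 3.8%

3.8%


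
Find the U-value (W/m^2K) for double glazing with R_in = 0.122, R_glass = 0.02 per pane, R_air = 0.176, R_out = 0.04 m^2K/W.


Total thermal resistance (series):
  R_total = R_in + R_glass + R_air + R_glass + R_out
  R_total = 0.122 + 0.02 + 0.176 + 0.02 + 0.04 = 0.378 m^2K/W
U-value = 1 / R_total = 1 / 0.378 = 2.646 W/m^2K

2.646 W/m^2K


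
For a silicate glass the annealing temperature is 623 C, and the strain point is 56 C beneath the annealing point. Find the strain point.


Strain point = annealing point - difference:
  T_strain = 623 - 56 = 567 C

567 C


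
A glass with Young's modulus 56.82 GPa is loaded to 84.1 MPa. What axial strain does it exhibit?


Rearrange E = sigma / epsilon:
  epsilon = sigma / E
  E (MPa) = 56.82 * 1000 = 56820
  epsilon = 84.1 / 56820 = 0.00148

0.00148


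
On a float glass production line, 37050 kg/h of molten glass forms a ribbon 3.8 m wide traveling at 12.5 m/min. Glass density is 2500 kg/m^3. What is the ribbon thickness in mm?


Ribbon cross-section from mass balance:
  Volume rate = throughput / density = 37050 / 2500 = 14.82 m^3/h
  thickness = volume rate / (speed * 60 * width), i.e.
  thickness = throughput / (60 * speed * width * density) * 1000
  thickness = 37050 / (60 * 12.5 * 3.8 * 2500) * 1000 = 5.2 mm

5.2 mm


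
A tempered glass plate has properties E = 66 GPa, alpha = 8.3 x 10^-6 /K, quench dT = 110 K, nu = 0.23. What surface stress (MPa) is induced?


Tempering stress: sigma = E * alpha * dT / (1 - nu)
  E (MPa) = 66 * 1000 = 66000
  Numerator = 66000 * (8.3 x 10^-6) * 110 = 60.258
  Denominator = 1 - 0.23 = 0.77
  sigma = 60.258 / 0.77 = 78.3 MPa

78.3 MPa


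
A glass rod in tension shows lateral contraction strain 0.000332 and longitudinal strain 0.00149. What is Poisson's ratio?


Poisson's ratio: nu = lateral strain / axial strain
  nu = 0.000332 / 0.00149 = 0.2228

0.2228


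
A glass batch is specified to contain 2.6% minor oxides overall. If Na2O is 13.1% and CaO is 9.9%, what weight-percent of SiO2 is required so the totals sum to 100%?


Known pieces sum to 100%:
  SiO2 = 100 - (others + Na2O + CaO)
  SiO2 = 100 - (2.6 + 13.1 + 9.9) = 74.4%

74.4%


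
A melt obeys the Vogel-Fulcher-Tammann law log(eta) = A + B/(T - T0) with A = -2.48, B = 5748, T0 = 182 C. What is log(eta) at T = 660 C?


VFT equation: log(eta) = A + B / (T - T0)
  T - T0 = 660 - 182 = 478
  B / (T - T0) = 5748 / 478 = 12.025
  log(eta) = -2.48 + 12.025 = 9.545

9.545


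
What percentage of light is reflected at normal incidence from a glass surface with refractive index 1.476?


Fresnel reflectance at normal incidence:
  R = ((n - 1)/(n + 1))^2
  (n - 1)/(n + 1) = (1.476 - 1)/(1.476 + 1) = 0.192246
  R = 0.192246^2 = 0.0369585
  R(%) = 0.0369585 * 100 = 3.696%

3.696%


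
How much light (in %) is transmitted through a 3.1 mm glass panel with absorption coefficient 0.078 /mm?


Beer-Lambert law: T = exp(-alpha * thickness)
  exponent = -0.078 * 3.1 = -0.2418
  T = exp(-0.2418) = 0.7852
  Percentage = 0.7852 * 100 = 78.52%

78.52%


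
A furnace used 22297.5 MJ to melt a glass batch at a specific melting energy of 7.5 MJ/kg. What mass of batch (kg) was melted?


Rearrange E = m * s for m:
  m = E / s
  m = 22297.5 / 7.5 = 2973.0 kg

2973.0 kg


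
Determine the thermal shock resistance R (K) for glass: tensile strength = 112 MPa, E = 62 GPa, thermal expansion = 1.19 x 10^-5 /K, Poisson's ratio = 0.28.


Thermal shock resistance: R = sigma * (1 - nu) / (E * alpha)
  Numerator = 112 * (1 - 0.28) = 80.64
  Denominator = 62 * 1000 * (1.19 x 10^-5) = 0.7378
  R = 80.64 / 0.7378 = 109.3 K

109.3 K


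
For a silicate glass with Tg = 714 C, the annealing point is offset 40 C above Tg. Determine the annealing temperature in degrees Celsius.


The annealing temperature is Tg plus the offset:
  T_anneal = 714 + 40 = 754 C

754 C


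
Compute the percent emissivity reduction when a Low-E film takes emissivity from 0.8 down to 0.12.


Percentage reduction = (1 - coated/uncoated) * 100
  Ratio = 0.12 / 0.8 = 0.15
  Reduction = (1 - 0.15) * 100 = 85.0%

85.0%


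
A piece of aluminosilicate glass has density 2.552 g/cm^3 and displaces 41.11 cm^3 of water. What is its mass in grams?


Rearrange rho = m / V:
  m = rho * V
  m = 2.552 * 41.11 = 104.913 g

104.913 g


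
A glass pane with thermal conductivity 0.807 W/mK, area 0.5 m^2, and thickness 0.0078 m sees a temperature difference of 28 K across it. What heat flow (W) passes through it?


Fourier's law: Q = k * A * dT / t
  Q = 0.807 * 0.5 * 28 / 0.0078
  Q = 11.298 / 0.0078 = 1448.5 W

1448.5 W


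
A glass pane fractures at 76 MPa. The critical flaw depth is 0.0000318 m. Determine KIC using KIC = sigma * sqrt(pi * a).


Fracture toughness: KIC = sigma * sqrt(pi * a)
  pi * a = pi * 0.0000318 = 0.000099903
  sqrt(pi * a) = 0.009995
  KIC = 76 * 0.009995 = 0.76 MPa*sqrt(m)

0.76 MPa*sqrt(m)


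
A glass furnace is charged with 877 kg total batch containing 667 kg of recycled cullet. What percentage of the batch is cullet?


Cullet ratio = (cullet mass / total batch mass) * 100
  Ratio = 667 / 877 * 100 = 76.05%

76.05%


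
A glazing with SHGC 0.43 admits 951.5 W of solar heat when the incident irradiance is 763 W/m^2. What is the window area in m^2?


Rearrange Q = Area * SHGC * Irradiance:
  Area = Q / (SHGC * Irradiance)
  Area = 951.5 / (0.43 * 763) = 2.9 m^2

2.9 m^2


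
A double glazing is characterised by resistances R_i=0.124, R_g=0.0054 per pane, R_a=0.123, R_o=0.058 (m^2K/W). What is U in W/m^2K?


Total thermal resistance (series):
  R_total = R_in + R_glass + R_air + R_glass + R_out
  R_total = 0.124 + 0.0054 + 0.123 + 0.0054 + 0.058 = 0.3158 m^2K/W
U-value = 1 / R_total = 1 / 0.3158 = 3.167 W/m^2K

3.167 W/m^2K


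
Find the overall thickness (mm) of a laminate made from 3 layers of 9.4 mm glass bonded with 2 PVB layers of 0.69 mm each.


Total thickness = glass contribution + PVB contribution
  Glass: 3 * 9.4 = 28.2 mm
  PVB: 2 * 0.69 = 1.38 mm
  Total = 28.2 + 1.38 = 29.58 mm

29.58 mm


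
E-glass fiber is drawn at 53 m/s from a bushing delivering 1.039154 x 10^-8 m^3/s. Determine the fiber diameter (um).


Cross-sectional area from continuity:
  A = Q / v = 1.039154 x 10^-8 / 53 = 1.960668 x 10^-10 m^2
Diameter from circular cross-section:
  d = sqrt(4A / pi) * 10^6 (m -> um)
  d = sqrt(4 * 1.960668 x 10^-10 / pi) * 10^6 = 15.8 um

15.8 um


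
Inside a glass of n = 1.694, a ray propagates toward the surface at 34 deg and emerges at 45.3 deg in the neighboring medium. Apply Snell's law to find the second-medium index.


Apply Snell's law: n1 * sin(theta1) = n2 * sin(theta2)
  n2 = n1 * sin(theta1) / sin(theta2)
  sin(34) = 0.559193
  sin(45.3) = 0.710799
  n2 = 1.694 * 0.559193 / 0.710799 = 1.3327

1.3327


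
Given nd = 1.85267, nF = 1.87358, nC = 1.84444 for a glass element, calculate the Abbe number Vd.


Abbe number formula: Vd = (nd - 1) / (nF - nC)
  nd - 1 = 1.85267 - 1 = 0.85267
  nF - nC = 1.87358 - 1.84444 = 0.02914
  Vd = 0.85267 / 0.02914 = 29.26

29.26


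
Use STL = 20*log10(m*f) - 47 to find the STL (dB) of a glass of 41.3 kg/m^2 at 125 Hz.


Mass law: STL = 20 * log10(m * f) - 47
  m * f = 41.3 * 125 = 5162.5
  log10(5162.5) = 3.71286
  STL = 20 * 3.71286 - 47 = 74.2572 - 47 = 27.3 dB

27.3 dB


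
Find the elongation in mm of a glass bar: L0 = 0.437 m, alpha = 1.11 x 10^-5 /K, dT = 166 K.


Thermal expansion formula: dL = alpha * L0 * dT
  dL = (1.11 x 10^-5) * 0.437 * 166 = 0.00080522 m
Convert to mm: 0.00080522 * 1000 = 0.8052 mm

0.8052 mm


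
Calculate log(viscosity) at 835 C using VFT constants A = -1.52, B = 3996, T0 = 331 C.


VFT equation: log(eta) = A + B / (T - T0)
  T - T0 = 835 - 331 = 504
  B / (T - T0) = 3996 / 504 = 7.929
  log(eta) = -1.52 + 7.929 = 6.409

6.409


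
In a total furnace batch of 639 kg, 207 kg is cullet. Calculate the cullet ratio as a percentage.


Cullet ratio = (cullet mass / total batch mass) * 100
  Ratio = 207 / 639 * 100 = 32.39%

32.39%


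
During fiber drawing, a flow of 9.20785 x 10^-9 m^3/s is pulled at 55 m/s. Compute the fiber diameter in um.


Cross-sectional area from continuity:
  A = Q / v = 9.20785 x 10^-9 / 55 = 1.674155 x 10^-10 m^2
Diameter from circular cross-section:
  d = sqrt(4A / pi) * 10^6 (m -> um)
  d = sqrt(4 * 1.674155 x 10^-10 / pi) * 10^6 = 14.6 um

14.6 um


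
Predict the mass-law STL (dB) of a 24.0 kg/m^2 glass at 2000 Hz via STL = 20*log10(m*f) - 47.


Mass law: STL = 20 * log10(m * f) - 47
  m * f = 24.0 * 2000 = 48000
  log10(48000) = 4.68124
  STL = 20 * 4.68124 - 47 = 93.6248 - 47 = 46.6 dB

46.6 dB


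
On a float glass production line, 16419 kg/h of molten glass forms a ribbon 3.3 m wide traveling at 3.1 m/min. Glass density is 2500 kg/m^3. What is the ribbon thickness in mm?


Ribbon cross-section from mass balance:
  Volume rate = throughput / density = 16419 / 2500 = 6.5676 m^3/h
  thickness = volume rate / (speed * 60 * width), i.e.
  thickness = throughput / (60 * speed * width * density) * 1000
  thickness = 16419 / (60 * 3.1 * 3.3 * 2500) * 1000 = 10.7 mm

10.7 mm


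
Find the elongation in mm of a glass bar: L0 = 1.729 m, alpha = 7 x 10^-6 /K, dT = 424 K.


Thermal expansion formula: dL = alpha * L0 * dT
  dL = (7 x 10^-6) * 1.729 * 424 = 0.00513167 m
Convert to mm: 0.00513167 * 1000 = 5.1317 mm

5.1317 mm


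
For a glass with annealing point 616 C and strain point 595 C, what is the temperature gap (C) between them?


Gap = T_anneal - T_strain:
  gap = 616 - 595 = 21 C

21 C


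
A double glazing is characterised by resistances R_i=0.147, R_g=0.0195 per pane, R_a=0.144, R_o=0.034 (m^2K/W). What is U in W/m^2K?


Total thermal resistance (series):
  R_total = R_in + R_glass + R_air + R_glass + R_out
  R_total = 0.147 + 0.0195 + 0.144 + 0.0195 + 0.034 = 0.364 m^2K/W
U-value = 1 / R_total = 1 / 0.364 = 2.747 W/m^2K

2.747 W/m^2K


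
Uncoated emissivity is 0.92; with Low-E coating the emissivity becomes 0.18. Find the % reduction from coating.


Percentage reduction = (1 - coated/uncoated) * 100
  Ratio = 0.18 / 0.92 = 0.1957
  Reduction = (1 - 0.1957) * 100 = 80.4%

80.4%


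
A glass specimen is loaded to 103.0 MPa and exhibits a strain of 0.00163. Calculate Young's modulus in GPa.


Young's modulus: E = stress / strain
  E = 103.0 MPa / 0.00163 = 63190.18 MPa
Convert to GPa: 63190.18 / 1000 = 63.19 GPa

63.19 GPa


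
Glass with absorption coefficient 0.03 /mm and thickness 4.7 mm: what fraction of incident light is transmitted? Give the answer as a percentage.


Beer-Lambert law: T = exp(-alpha * thickness)
  exponent = -0.03 * 4.7 = -0.141
  T = exp(-0.141) = 0.8685
  Percentage = 0.8685 * 100 = 86.85%

86.85%


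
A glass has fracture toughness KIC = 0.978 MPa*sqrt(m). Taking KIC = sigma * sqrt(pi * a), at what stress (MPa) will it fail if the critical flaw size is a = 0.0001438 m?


Rearrange KIC = sigma * sqrt(pi * a):
  sigma = KIC / sqrt(pi * a)
  sqrt(pi * 0.0001438) = 0.021255
  sigma = 0.978 / 0.021255 = 46.01 MPa

46.01 MPa


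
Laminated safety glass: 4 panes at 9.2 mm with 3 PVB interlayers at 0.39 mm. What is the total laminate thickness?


Total thickness = glass contribution + PVB contribution
  Glass: 4 * 9.2 = 36.8 mm
  PVB: 3 * 0.39 = 1.17 mm
  Total = 36.8 + 1.17 = 37.97 mm

37.97 mm


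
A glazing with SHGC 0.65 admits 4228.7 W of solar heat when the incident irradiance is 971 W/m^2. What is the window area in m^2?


Rearrange Q = Area * SHGC * Irradiance:
  Area = Q / (SHGC * Irradiance)
  Area = 4228.7 / (0.65 * 971) = 6.7 m^2

6.7 m^2


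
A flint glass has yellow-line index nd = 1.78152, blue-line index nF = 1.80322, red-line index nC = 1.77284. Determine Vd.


Abbe number formula: Vd = (nd - 1) / (nF - nC)
  nd - 1 = 1.78152 - 1 = 0.78152
  nF - nC = 1.80322 - 1.77284 = 0.03038
  Vd = 0.78152 / 0.03038 = 25.72

25.72


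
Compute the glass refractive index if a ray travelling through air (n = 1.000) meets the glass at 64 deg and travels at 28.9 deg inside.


Apply Snell's law: n1 * sin(theta1) = n2 * sin(theta2)
  n2 = n1 * sin(theta1) / sin(theta2)
  sin(64) = 0.898794
  sin(28.9) = 0.483282
  n2 = 1.000 * 0.898794 / 0.483282 = 1.8598

1.8598


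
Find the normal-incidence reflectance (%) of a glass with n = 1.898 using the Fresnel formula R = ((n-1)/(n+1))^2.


Fresnel reflectance at normal incidence:
  R = ((n - 1)/(n + 1))^2
  (n - 1)/(n + 1) = (1.898 - 1)/(1.898 + 1) = 0.309869
  R = 0.309869^2 = 0.0960188
  R(%) = 0.0960188 * 100 = 9.602%

9.602%


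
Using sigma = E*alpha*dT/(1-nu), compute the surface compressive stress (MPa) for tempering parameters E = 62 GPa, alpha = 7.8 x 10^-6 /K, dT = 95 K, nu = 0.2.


Tempering stress: sigma = E * alpha * dT / (1 - nu)
  E (MPa) = 62 * 1000 = 62000
  Numerator = 62000 * (7.8 x 10^-6) * 95 = 45.942
  Denominator = 1 - 0.2 = 0.8
  sigma = 45.942 / 0.8 = 57.4 MPa

57.4 MPa


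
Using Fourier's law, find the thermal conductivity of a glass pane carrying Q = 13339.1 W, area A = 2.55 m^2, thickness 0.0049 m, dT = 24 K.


Fourier's law rearranged: k = Q * t / (A * dT)
  Numerator = 13339.1 * 0.0049 = 65.36159
  Denominator = 2.55 * 24 = 61.2
  k = 65.36159 / 61.2 = 1.068 W/mK

1.068 W/mK


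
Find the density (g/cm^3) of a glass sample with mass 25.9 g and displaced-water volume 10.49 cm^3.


Use the definition of density:
  rho = mass / volume
  rho = 25.9 / 10.49 = 2.469 g/cm^3

2.469 g/cm^3


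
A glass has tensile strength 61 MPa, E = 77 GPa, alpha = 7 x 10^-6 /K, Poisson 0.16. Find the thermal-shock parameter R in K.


Thermal shock resistance: R = sigma * (1 - nu) / (E * alpha)
  Numerator = 61 * (1 - 0.16) = 51.24
  Denominator = 77 * 1000 * (7 x 10^-6) = 0.539
  R = 51.24 / 0.539 = 95.1 K

95.1 K


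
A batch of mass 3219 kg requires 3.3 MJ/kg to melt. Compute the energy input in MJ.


Total energy = mass * specific energy
  E = 3219 * 3.3 = 10622.7 MJ

10622.7 MJ


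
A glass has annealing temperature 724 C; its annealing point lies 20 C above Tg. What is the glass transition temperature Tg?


Rearrange T_anneal = Tg + offset for Tg:
  Tg = T_anneal - offset = 724 - 20 = 704 C

704 C


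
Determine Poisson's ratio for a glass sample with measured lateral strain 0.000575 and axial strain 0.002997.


Poisson's ratio: nu = lateral strain / axial strain
  nu = 0.000575 / 0.002997 = 0.1919

0.1919


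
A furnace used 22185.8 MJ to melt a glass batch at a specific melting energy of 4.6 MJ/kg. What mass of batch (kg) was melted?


Rearrange E = m * s for m:
  m = E / s
  m = 22185.8 / 4.6 = 4823.0 kg

4823.0 kg


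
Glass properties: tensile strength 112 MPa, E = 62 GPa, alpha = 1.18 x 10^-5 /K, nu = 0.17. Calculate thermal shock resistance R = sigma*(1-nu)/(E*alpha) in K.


Thermal shock resistance: R = sigma * (1 - nu) / (E * alpha)
  Numerator = 112 * (1 - 0.17) = 92.96
  Denominator = 62 * 1000 * (1.18 x 10^-5) = 0.7316
  R = 92.96 / 0.7316 = 127.1 K

127.1 K


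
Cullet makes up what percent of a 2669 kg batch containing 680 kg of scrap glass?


Cullet ratio = (cullet mass / total batch mass) * 100
  Ratio = 680 / 2669 * 100 = 25.48%

25.48%


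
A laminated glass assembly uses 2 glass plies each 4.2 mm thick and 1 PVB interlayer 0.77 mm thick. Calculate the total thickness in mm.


Total thickness = glass contribution + PVB contribution
  Glass: 2 * 4.2 = 8.4 mm
  PVB: 1 * 0.77 = 0.77 mm
  Total = 8.4 + 0.77 = 9.17 mm

9.17 mm


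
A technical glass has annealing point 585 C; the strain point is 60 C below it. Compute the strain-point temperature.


Strain point = annealing point - difference:
  T_strain = 585 - 60 = 525 C

525 C


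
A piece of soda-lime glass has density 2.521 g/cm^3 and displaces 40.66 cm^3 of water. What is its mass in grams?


Rearrange rho = m / V:
  m = rho * V
  m = 2.521 * 40.66 = 102.504 g

102.504 g


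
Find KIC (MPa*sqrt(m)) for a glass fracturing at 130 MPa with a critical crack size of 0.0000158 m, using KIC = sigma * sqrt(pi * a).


Fracture toughness: KIC = sigma * sqrt(pi * a)
  pi * a = pi * 0.0000158 = 0.000049637
  sqrt(pi * a) = 0.007045
  KIC = 130 * 0.007045 = 0.916 MPa*sqrt(m)

0.916 MPa*sqrt(m)


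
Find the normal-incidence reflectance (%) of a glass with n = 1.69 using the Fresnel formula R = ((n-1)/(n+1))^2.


Fresnel reflectance at normal incidence:
  R = ((n - 1)/(n + 1))^2
  (n - 1)/(n + 1) = (1.69 - 1)/(1.69 + 1) = 0.256506
  R = 0.256506^2 = 0.0657953
  R(%) = 0.0657953 * 100 = 6.58%

6.58%


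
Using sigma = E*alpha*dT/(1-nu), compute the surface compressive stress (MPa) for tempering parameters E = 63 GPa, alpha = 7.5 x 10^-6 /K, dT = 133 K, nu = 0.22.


Tempering stress: sigma = E * alpha * dT / (1 - nu)
  E (MPa) = 63 * 1000 = 63000
  Numerator = 63000 * (7.5 x 10^-6) * 133 = 62.8425
  Denominator = 1 - 0.22 = 0.78
  sigma = 62.8425 / 0.78 = 80.6 MPa

80.6 MPa


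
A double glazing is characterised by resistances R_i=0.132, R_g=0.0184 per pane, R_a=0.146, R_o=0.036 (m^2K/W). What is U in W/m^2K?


Total thermal resistance (series):
  R_total = R_in + R_glass + R_air + R_glass + R_out
  R_total = 0.132 + 0.0184 + 0.146 + 0.0184 + 0.036 = 0.3508 m^2K/W
U-value = 1 / R_total = 1 / 0.3508 = 2.851 W/m^2K

2.851 W/m^2K


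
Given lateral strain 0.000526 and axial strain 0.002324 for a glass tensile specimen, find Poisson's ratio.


Poisson's ratio: nu = lateral strain / axial strain
  nu = 0.000526 / 0.002324 = 0.2263

0.2263


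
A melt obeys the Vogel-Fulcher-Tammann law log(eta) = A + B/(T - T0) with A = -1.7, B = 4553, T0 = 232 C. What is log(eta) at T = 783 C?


VFT equation: log(eta) = A + B / (T - T0)
  T - T0 = 783 - 232 = 551
  B / (T - T0) = 4553 / 551 = 8.263
  log(eta) = -1.7 + 8.263 = 6.563

6.563


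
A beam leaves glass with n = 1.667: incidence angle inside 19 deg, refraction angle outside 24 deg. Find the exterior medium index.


Apply Snell's law: n1 * sin(theta1) = n2 * sin(theta2)
  n2 = n1 * sin(theta1) / sin(theta2)
  sin(19) = 0.325568
  sin(24) = 0.406737
  n2 = 1.667 * 0.325568 / 0.406737 = 1.3343

1.3343


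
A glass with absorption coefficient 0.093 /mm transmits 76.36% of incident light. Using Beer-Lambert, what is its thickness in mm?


Rearrange T = exp(-alpha * thickness):
  thickness = -ln(T) / alpha
  T = 76.36/100 = 0.7636
  ln(T) = -0.26971
  -ln(T) = 0.26971
  thickness = 0.26971 / 0.093 = 2.9 mm

2.9 mm


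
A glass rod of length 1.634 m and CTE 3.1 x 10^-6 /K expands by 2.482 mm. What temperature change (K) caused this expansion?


Rearrange dL = alpha * L0 * dT for dT:
  dT = dL / (alpha * L0)
  dL (m) = 2.482 / 1000 = 0.002482
  dT = 0.002482 / ((3.1 x 10^-6) * 1.634) = 490.0 K

490.0 K


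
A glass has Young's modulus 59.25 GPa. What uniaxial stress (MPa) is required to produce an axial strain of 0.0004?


Rearrange E = sigma / epsilon:
  sigma = E * epsilon
  E (MPa) = 59.25 * 1000 = 59250
  sigma = 59250 * 0.0004 = 23.7 MPa

23.7 MPa


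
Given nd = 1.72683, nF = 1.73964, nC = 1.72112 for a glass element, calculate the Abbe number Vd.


Abbe number formula: Vd = (nd - 1) / (nF - nC)
  nd - 1 = 1.72683 - 1 = 0.72683
  nF - nC = 1.73964 - 1.72112 = 0.01852
  Vd = 0.72683 / 0.01852 = 39.25

39.25


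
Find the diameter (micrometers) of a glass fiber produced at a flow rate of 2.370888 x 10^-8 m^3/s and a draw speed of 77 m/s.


Cross-sectional area from continuity:
  A = Q / v = 2.370888 x 10^-8 / 77 = 3.079075 x 10^-10 m^2
Diameter from circular cross-section:
  d = sqrt(4A / pi) * 10^6 (m -> um)
  d = sqrt(4 * 3.079075 x 10^-10 / pi) * 10^6 = 19.8 um

19.8 um


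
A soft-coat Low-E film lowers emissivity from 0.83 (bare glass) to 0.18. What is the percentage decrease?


Percentage reduction = (1 - coated/uncoated) * 100
  Ratio = 0.18 / 0.83 = 0.2169
  Reduction = (1 - 0.2169) * 100 = 78.3%

78.3%


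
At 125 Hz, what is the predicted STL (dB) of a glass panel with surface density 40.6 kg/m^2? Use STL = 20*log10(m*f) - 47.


Mass law: STL = 20 * log10(m * f) - 47
  m * f = 40.6 * 125 = 5075
  log10(5075) = 3.70544
  STL = 20 * 3.70544 - 47 = 74.1088 - 47 = 27.1 dB

27.1 dB


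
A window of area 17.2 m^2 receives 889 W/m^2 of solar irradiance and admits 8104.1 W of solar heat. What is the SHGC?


Rearrange Q = Area * SHGC * Irradiance:
  SHGC = Q / (Area * Irradiance)
  SHGC = 8104.1 / (17.2 * 889) = 0.53

0.53


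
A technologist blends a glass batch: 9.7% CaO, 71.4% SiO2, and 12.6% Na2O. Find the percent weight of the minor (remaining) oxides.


Sum the three major oxides:
  SiO2 + Na2O + CaO = 71.4 + 12.6 + 9.7 = 93.7%
Subtract from 100%:
  Others = 100 - 93.7 = 6.3%

6.3%


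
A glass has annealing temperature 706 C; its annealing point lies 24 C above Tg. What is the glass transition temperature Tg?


Rearrange T_anneal = Tg + offset for Tg:
  Tg = T_anneal - offset = 706 - 24 = 682 C

682 C


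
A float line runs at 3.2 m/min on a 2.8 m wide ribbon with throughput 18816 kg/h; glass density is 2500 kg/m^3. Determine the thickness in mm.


Ribbon cross-section from mass balance:
  Volume rate = throughput / density = 18816 / 2500 = 7.5264 m^3/h
  thickness = volume rate / (speed * 60 * width), i.e.
  thickness = throughput / (60 * speed * width * density) * 1000
  thickness = 18816 / (60 * 3.2 * 2.8 * 2500) * 1000 = 14.0 mm

14.0 mm


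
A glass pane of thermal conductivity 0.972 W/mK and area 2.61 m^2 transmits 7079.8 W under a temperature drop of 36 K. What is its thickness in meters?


Fourier's law: t = k * A * dT / Q
  t = 0.972 * 2.61 * 36 / 7079.8
  t = 91.32912 / 7079.8 = 0.0129 m

0.0129 m


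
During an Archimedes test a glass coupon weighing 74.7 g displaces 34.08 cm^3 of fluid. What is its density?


Use the definition of density:
  rho = mass / volume
  rho = 74.7 / 34.08 = 2.192 g/cm^3

2.192 g/cm^3


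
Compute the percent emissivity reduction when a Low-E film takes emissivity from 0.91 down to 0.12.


Percentage reduction = (1 - coated/uncoated) * 100
  Ratio = 0.12 / 0.91 = 0.1319
  Reduction = (1 - 0.1319) * 100 = 86.8%

86.8%


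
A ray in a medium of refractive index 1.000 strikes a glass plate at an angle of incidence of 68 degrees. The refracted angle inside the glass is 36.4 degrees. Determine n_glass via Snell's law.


Apply Snell's law: n1 * sin(theta1) = n2 * sin(theta2)
  n2 = n1 * sin(theta1) / sin(theta2)
  sin(68) = 0.927184
  sin(36.4) = 0.593419
  n2 = 1.000 * 0.927184 / 0.593419 = 1.5624

1.5624


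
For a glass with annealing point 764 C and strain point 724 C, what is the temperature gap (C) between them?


Gap = T_anneal - T_strain:
  gap = 764 - 724 = 40 C

40 C


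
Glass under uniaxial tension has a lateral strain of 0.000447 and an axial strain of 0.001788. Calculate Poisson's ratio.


Poisson's ratio: nu = lateral strain / axial strain
  nu = 0.000447 / 0.001788 = 0.25

0.25


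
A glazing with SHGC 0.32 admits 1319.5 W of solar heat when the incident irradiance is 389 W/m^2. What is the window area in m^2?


Rearrange Q = Area * SHGC * Irradiance:
  Area = Q / (SHGC * Irradiance)
  Area = 1319.5 / (0.32 * 389) = 10.6 m^2

10.6 m^2


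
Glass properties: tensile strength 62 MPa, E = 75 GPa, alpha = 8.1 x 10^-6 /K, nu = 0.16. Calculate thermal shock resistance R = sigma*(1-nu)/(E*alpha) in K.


Thermal shock resistance: R = sigma * (1 - nu) / (E * alpha)
  Numerator = 62 * (1 - 0.16) = 52.08
  Denominator = 75 * 1000 * (8.1 x 10^-6) = 0.6075
  R = 52.08 / 0.6075 = 85.7 K

85.7 K


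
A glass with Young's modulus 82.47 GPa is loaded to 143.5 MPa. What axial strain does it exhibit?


Rearrange E = sigma / epsilon:
  epsilon = sigma / E
  E (MPa) = 82.47 * 1000 = 82470
  epsilon = 143.5 / 82470 = 0.00174

0.00174


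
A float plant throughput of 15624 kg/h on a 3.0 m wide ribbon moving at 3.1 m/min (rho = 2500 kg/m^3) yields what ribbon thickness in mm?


Ribbon cross-section from mass balance:
  Volume rate = throughput / density = 15624 / 2500 = 6.2496 m^3/h
  thickness = volume rate / (speed * 60 * width), i.e.
  thickness = throughput / (60 * speed * width * density) * 1000
  thickness = 15624 / (60 * 3.1 * 3.0 * 2500) * 1000 = 11.2 mm

11.2 mm


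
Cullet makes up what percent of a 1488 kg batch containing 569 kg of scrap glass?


Cullet ratio = (cullet mass / total batch mass) * 100
  Ratio = 569 / 1488 * 100 = 38.24%

38.24%


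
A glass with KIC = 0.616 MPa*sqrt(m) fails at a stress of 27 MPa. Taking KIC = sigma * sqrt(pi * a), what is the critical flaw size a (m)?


Rearrange KIC = sigma * sqrt(pi * a):
  sqrt(pi * a) = KIC / sigma
  sqrt(pi * a) = 0.616 / 27 = 0.022815
  a = (KIC / sigma)^2 / pi
  a = 0.022815^2 / pi = 0.0001657 m

0.0001657 m


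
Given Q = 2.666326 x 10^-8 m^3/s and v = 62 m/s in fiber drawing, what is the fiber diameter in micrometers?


Cross-sectional area from continuity:
  A = Q / v = 2.666326 x 10^-8 / 62 = 4.300526 x 10^-10 m^2
Diameter from circular cross-section:
  d = sqrt(4A / pi) * 10^6 (m -> um)
  d = sqrt(4 * 4.300526 x 10^-10 / pi) * 10^6 = 23.4 um

23.4 um


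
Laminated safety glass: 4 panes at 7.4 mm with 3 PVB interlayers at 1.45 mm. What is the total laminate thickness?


Total thickness = glass contribution + PVB contribution
  Glass: 4 * 7.4 = 29.6 mm
  PVB: 3 * 1.45 = 4.35 mm
  Total = 29.6 + 4.35 = 33.95 mm

33.95 mm


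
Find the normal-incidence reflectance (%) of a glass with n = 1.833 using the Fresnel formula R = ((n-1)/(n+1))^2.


Fresnel reflectance at normal incidence:
  R = ((n - 1)/(n + 1))^2
  (n - 1)/(n + 1) = (1.833 - 1)/(1.833 + 1) = 0.294035
  R = 0.294035^2 = 0.0864566
  R(%) = 0.0864566 * 100 = 8.646%

8.646%


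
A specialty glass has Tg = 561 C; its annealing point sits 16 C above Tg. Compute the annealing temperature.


The annealing temperature is Tg plus the offset:
  T_anneal = 561 + 16 = 577 C

577 C


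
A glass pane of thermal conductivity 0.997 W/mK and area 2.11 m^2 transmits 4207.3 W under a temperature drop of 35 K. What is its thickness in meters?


Fourier's law: t = k * A * dT / Q
  t = 0.997 * 2.11 * 35 / 4207.3
  t = 73.62845 / 4207.3 = 0.0175 m

0.0175 m


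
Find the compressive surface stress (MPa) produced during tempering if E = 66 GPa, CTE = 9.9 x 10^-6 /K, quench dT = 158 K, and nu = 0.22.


Tempering stress: sigma = E * alpha * dT / (1 - nu)
  E (MPa) = 66 * 1000 = 66000
  Numerator = 66000 * (9.9 x 10^-6) * 158 = 103.2372
  Denominator = 1 - 0.22 = 0.78
  sigma = 103.2372 / 0.78 = 132.4 MPa

132.4 MPa


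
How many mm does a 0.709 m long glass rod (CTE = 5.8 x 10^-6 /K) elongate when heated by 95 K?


Thermal expansion formula: dL = alpha * L0 * dT
  dL = (5.8 x 10^-6) * 0.709 * 95 = 0.00039066 m
Convert to mm: 0.00039066 * 1000 = 0.3907 mm

0.3907 mm


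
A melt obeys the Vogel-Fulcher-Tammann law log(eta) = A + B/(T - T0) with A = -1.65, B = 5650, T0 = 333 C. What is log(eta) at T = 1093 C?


VFT equation: log(eta) = A + B / (T - T0)
  T - T0 = 1093 - 333 = 760
  B / (T - T0) = 5650 / 760 = 7.434
  log(eta) = -1.65 + 7.434 = 5.784

5.784


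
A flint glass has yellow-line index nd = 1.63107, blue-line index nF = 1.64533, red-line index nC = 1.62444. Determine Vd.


Abbe number formula: Vd = (nd - 1) / (nF - nC)
  nd - 1 = 1.63107 - 1 = 0.63107
  nF - nC = 1.64533 - 1.62444 = 0.02089
  Vd = 0.63107 / 0.02089 = 30.21

30.21


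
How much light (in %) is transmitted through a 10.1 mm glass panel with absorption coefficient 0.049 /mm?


Beer-Lambert law: T = exp(-alpha * thickness)
  exponent = -0.049 * 10.1 = -0.4949
  T = exp(-0.4949) = 0.6096
  Percentage = 0.6096 * 100 = 60.96%

60.96%


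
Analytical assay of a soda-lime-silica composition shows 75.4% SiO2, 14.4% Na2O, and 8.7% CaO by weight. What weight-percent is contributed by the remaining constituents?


Sum the three major oxides:
  SiO2 + Na2O + CaO = 75.4 + 14.4 + 8.7 = 98.5%
Subtract from 100%:
  Others = 100 - 98.5 = 1.5%

1.5%


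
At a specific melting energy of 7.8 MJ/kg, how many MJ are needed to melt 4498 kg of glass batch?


Total energy = mass * specific energy
  E = 4498 * 7.8 = 35084.4 MJ

35084.4 MJ


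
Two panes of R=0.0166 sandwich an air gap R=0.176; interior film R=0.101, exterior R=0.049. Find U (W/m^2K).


Total thermal resistance (series):
  R_total = R_in + R_glass + R_air + R_glass + R_out
  R_total = 0.101 + 0.0166 + 0.176 + 0.0166 + 0.049 = 0.3592 m^2K/W
U-value = 1 / R_total = 1 / 0.3592 = 2.784 W/m^2K

2.784 W/m^2K


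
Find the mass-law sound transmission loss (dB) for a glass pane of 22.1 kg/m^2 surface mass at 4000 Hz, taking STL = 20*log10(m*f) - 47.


Mass law: STL = 20 * log10(m * f) - 47
  m * f = 22.1 * 4000 = 88400
  log10(88400) = 4.94645
  STL = 20 * 4.94645 - 47 = 98.929 - 47 = 51.9 dB

51.9 dB


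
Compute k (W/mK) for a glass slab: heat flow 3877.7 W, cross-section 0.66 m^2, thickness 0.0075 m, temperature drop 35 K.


Fourier's law rearranged: k = Q * t / (A * dT)
  Numerator = 3877.7 * 0.0075 = 29.08275
  Denominator = 0.66 * 35 = 23.1
  k = 29.08275 / 23.1 = 1.259 W/mK

1.259 W/mK


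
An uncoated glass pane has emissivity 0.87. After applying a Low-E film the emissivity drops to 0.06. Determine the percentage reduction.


Percentage reduction = (1 - coated/uncoated) * 100
  Ratio = 0.06 / 0.87 = 0.069
  Reduction = (1 - 0.069) * 100 = 93.1%

93.1%


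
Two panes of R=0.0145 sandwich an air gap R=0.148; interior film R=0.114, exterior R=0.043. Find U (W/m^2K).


Total thermal resistance (series):
  R_total = R_in + R_glass + R_air + R_glass + R_out
  R_total = 0.114 + 0.0145 + 0.148 + 0.0145 + 0.043 = 0.334 m^2K/W
U-value = 1 / R_total = 1 / 0.334 = 2.994 W/m^2K

2.994 W/m^2K


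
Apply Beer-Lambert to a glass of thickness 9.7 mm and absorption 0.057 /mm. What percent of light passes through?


Beer-Lambert law: T = exp(-alpha * thickness)
  exponent = -0.057 * 9.7 = -0.5529
  T = exp(-0.5529) = 0.5753
  Percentage = 0.5753 * 100 = 57.53%

57.53%


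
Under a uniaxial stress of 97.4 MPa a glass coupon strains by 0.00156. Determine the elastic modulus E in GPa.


Young's modulus: E = stress / strain
  E = 97.4 MPa / 0.00156 = 62435.9 MPa
Convert to GPa: 62435.9 / 1000 = 62.44 GPa

62.44 GPa


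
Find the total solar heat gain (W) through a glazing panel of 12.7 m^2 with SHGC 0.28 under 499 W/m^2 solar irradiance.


Solar heat gain: Q = Area * SHGC * Irradiance
  Q = 12.7 * 0.28 * 499 = 1774.4 W

1774.4 W


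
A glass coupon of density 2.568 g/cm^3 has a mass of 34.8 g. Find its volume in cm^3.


Rearrange rho = m / V:
  V = m / rho
  V = 34.8 / 2.568 = 13.551 cm^3

13.551 cm^3


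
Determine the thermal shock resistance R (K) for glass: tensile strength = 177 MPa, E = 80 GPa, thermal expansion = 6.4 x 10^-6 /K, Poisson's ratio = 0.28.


Thermal shock resistance: R = sigma * (1 - nu) / (E * alpha)
  Numerator = 177 * (1 - 0.28) = 127.44
  Denominator = 80 * 1000 * (6.4 x 10^-6) = 0.512
  R = 127.44 / 0.512 = 248.9 K

248.9 K


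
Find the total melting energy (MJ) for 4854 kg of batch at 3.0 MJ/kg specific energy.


Total energy = mass * specific energy
  E = 4854 * 3.0 = 14562 MJ

14562 MJ


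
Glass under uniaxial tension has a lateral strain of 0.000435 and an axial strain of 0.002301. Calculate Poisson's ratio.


Poisson's ratio: nu = lateral strain / axial strain
  nu = 0.000435 / 0.002301 = 0.189

0.189


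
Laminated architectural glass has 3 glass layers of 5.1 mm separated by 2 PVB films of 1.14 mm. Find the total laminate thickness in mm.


Total thickness = glass contribution + PVB contribution
  Glass: 3 * 5.1 = 15.3 mm
  PVB: 2 * 1.14 = 2.28 mm
  Total = 15.3 + 2.28 = 17.58 mm

17.58 mm


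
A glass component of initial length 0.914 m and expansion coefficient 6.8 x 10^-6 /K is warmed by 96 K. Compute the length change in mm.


Thermal expansion formula: dL = alpha * L0 * dT
  dL = (6.8 x 10^-6) * 0.914 * 96 = 0.00059666 m
Convert to mm: 0.00059666 * 1000 = 0.5967 mm

0.5967 mm


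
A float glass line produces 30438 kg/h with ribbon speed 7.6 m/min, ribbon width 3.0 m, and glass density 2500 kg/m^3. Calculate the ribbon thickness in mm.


Ribbon cross-section from mass balance:
  Volume rate = throughput / density = 30438 / 2500 = 12.1752 m^3/h
  thickness = volume rate / (speed * 60 * width), i.e.
  thickness = throughput / (60 * speed * width * density) * 1000
  thickness = 30438 / (60 * 7.6 * 3.0 * 2500) * 1000 = 8.9 mm

8.9 mm


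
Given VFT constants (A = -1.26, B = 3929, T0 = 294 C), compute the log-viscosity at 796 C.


VFT equation: log(eta) = A + B / (T - T0)
  T - T0 = 796 - 294 = 502
  B / (T - T0) = 3929 / 502 = 7.827
  log(eta) = -1.26 + 7.827 = 6.567

6.567


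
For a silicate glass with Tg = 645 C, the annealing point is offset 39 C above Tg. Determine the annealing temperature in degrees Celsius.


The annealing temperature is Tg plus the offset:
  T_anneal = 645 + 39 = 684 C

684 C


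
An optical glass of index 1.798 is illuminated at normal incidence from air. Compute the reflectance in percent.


Fresnel reflectance at normal incidence:
  R = ((n - 1)/(n + 1))^2
  (n - 1)/(n + 1) = (1.798 - 1)/(1.798 + 1) = 0.285204
  R = 0.285204^2 = 0.0813413
  R(%) = 0.0813413 * 100 = 8.134%

8.134%


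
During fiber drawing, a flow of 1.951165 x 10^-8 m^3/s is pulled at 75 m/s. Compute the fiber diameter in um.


Cross-sectional area from continuity:
  A = Q / v = 1.951165 x 10^-8 / 75 = 2.601553 x 10^-10 m^2
Diameter from circular cross-section:
  d = sqrt(4A / pi) * 10^6 (m -> um)
  d = sqrt(4 * 2.601553 x 10^-10 / pi) * 10^6 = 18.2 um

18.2 um


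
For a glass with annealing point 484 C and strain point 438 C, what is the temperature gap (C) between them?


Gap = T_anneal - T_strain:
  gap = 484 - 438 = 46 C

46 C


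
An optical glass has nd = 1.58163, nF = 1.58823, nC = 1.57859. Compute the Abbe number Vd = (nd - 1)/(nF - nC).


Abbe number formula: Vd = (nd - 1) / (nF - nC)
  nd - 1 = 1.58163 - 1 = 0.58163
  nF - nC = 1.58823 - 1.57859 = 0.00964
  Vd = 0.58163 / 0.00964 = 60.34

60.34


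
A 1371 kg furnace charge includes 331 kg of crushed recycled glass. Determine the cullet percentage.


Cullet ratio = (cullet mass / total batch mass) * 100
  Ratio = 331 / 1371 * 100 = 24.14%

24.14%


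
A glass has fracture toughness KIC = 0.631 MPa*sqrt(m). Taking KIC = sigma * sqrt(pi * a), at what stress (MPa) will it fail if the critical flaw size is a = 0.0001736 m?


Rearrange KIC = sigma * sqrt(pi * a):
  sigma = KIC / sqrt(pi * a)
  sqrt(pi * 0.0001736) = 0.023353
  sigma = 0.631 / 0.023353 = 27.02 MPa

27.02 MPa


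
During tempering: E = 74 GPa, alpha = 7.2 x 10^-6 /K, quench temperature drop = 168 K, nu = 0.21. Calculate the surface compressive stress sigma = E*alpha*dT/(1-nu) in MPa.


Tempering stress: sigma = E * alpha * dT / (1 - nu)
  E (MPa) = 74 * 1000 = 74000
  Numerator = 74000 * (7.2 x 10^-6) * 168 = 89.5104
  Denominator = 1 - 0.21 = 0.79
  sigma = 89.5104 / 0.79 = 113.3 MPa

113.3 MPa


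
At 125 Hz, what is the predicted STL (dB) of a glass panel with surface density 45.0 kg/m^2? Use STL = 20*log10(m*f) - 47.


Mass law: STL = 20 * log10(m * f) - 47
  m * f = 45.0 * 125 = 5625
  log10(5625) = 3.75012
  STL = 20 * 3.75012 - 47 = 75.0024 - 47 = 28.0 dB

28.0 dB


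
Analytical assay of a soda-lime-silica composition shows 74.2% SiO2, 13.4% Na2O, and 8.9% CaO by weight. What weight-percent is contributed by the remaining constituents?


Sum the three major oxides:
  SiO2 + Na2O + CaO = 74.2 + 13.4 + 8.9 = 96.5%
Subtract from 100%:
  Others = 100 - 96.5 = 3.5%

3.5%


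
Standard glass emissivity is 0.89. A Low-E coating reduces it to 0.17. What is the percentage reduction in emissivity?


Percentage reduction = (1 - coated/uncoated) * 100
  Ratio = 0.17 / 0.89 = 0.191
  Reduction = (1 - 0.191) * 100 = 80.9%

80.9%


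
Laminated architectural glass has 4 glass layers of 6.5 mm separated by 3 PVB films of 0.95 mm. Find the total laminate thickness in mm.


Total thickness = glass contribution + PVB contribution
  Glass: 4 * 6.5 = 26.0 mm
  PVB: 3 * 0.95 = 2.85 mm
  Total = 26.0 + 2.85 = 28.85 mm

28.85 mm
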